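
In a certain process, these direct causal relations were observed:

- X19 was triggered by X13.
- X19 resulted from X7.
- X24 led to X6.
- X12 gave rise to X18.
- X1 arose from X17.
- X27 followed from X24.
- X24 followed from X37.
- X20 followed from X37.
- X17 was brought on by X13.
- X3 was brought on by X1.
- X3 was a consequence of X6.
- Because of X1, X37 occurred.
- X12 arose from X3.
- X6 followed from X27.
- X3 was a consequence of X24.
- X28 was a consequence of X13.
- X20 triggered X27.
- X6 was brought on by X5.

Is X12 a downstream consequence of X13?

Yes

There is a causal chain: X13 → X17 → X1 → X3 → X12.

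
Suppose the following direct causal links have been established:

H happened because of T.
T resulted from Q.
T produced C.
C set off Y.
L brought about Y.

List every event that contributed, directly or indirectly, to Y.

Immediate causes of Y: L, C.
Further upstream: Q, T.

C, L, Q, T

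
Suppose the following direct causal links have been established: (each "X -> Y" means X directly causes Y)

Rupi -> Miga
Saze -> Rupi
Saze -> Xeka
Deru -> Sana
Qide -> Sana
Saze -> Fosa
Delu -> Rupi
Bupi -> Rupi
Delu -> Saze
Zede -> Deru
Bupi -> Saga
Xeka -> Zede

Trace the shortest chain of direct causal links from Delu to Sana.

Delu → Saze → Xeka → Zede → Deru → Sana

Delu → Saze
Saze → Xeka
Xeka → Zede
Zede → Deru
Deru → Sana
Length: 5 steps.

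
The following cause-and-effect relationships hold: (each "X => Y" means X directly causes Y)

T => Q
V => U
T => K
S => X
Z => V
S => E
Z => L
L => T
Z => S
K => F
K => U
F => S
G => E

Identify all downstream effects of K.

E, F, S, U, X

Direct effects: F, U.
2 steps out: S.
3 steps out: X, E.
Not reachable from it: Z, L, T, Q, V, G.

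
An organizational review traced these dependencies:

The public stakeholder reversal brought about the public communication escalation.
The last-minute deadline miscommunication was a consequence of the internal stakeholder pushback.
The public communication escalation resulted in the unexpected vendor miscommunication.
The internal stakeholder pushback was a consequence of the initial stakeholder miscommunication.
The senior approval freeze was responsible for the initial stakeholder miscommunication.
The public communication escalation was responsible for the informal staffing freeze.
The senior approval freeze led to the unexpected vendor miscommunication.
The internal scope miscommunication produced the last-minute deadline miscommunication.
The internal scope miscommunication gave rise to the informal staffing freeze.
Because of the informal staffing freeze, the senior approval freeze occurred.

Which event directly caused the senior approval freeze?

the informal staffing freeze

Upstream contributors include the public stakeholder reversal, the public communication escalation, the internal scope miscommunication, but only the informal staffing freeze feeds directly into the senior approval freeze.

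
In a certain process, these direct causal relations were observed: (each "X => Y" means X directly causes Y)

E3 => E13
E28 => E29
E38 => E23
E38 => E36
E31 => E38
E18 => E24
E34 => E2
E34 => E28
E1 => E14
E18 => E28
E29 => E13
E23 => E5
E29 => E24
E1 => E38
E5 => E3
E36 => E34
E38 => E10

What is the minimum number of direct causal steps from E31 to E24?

Shortest chain: E31 → E38 → E36 → E34 → E28 → E29 → E24.

6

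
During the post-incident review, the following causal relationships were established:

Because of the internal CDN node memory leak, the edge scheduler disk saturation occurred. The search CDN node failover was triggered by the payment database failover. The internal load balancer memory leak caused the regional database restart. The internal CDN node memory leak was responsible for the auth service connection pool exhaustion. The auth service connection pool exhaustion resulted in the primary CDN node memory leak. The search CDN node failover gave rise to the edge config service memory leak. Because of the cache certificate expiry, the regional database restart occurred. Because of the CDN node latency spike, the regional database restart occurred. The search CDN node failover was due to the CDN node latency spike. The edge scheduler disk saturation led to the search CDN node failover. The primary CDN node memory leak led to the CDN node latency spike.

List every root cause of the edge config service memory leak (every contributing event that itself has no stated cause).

the internal CDN node memory leak, the payment database failover

Tracing upstream from the edge config service memory leak: the edge config service memory leak ← the search CDN node failover ← the edge scheduler disk saturation ← the internal CDN node memory leak.
A separate upstream branch: the edge config service memory leak ← the search CDN node failover ← the payment database failover.
Each of those chain origins has no stated cause.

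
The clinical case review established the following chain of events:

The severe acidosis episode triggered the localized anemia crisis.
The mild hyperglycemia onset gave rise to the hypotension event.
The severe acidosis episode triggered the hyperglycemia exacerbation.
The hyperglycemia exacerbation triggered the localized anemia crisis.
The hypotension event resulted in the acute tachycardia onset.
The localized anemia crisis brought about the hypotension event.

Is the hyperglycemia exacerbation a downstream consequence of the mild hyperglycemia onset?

No

The mild hyperglycemia onset leads to the hypotension event, the acute tachycardia onset; the hyperglycemia exacerbation is not among them.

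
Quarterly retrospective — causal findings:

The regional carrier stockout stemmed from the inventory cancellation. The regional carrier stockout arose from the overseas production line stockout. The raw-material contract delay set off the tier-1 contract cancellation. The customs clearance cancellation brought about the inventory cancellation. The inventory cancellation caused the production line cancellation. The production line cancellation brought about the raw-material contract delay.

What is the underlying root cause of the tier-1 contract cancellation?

Tracing upstream from the tier-1 contract cancellation: the tier-1 contract cancellation ← the raw-material contract delay ← the production line cancellation ← the inventory cancellation ← the customs clearance cancellation.
The customs clearance cancellation has no stated cause, so it is the root.

the customs clearance cancellation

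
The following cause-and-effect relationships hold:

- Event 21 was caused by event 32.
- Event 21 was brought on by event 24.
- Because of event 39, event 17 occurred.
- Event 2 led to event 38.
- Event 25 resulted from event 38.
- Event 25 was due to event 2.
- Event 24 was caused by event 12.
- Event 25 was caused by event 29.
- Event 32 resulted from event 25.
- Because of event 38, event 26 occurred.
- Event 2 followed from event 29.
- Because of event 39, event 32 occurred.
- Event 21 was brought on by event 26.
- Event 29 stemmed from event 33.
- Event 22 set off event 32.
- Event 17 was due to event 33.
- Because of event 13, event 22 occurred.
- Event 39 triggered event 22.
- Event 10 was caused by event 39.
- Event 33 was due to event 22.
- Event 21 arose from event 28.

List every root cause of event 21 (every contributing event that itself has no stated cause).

event 12, event 13, event 28, event 39

Tracing upstream from event 21: event 21 ← event 24 ← event 12.
A separate upstream branch: event 21 ← event 32 ← event 39.
A separate upstream branch: event 21 ← event 32 ← event 22 ← event 13.
A separate upstream branch: event 21 ← event 28.
Each of those chain origins has no stated cause.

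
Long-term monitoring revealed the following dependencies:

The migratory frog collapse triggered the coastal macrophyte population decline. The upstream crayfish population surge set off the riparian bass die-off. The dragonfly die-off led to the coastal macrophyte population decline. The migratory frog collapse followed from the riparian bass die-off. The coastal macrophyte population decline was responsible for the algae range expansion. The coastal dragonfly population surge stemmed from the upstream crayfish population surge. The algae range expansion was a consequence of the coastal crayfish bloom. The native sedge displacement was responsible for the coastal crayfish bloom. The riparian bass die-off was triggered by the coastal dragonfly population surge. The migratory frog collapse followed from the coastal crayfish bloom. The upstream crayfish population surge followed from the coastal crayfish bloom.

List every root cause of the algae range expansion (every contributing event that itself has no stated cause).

the dragonfly die-off, the native sedge displacement

Tracing upstream from the algae range expansion: the algae range expansion ← the coastal crayfish bloom ← the native sedge displacement.
A separate upstream branch: the algae range expansion ← the coastal macrophyte population decline ← the dragonfly die-off.
Each of those chain origins has no stated cause.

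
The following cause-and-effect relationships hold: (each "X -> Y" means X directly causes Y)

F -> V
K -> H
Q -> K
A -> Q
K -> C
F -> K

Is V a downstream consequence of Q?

No

Q leads to K, C, H; V is not among them.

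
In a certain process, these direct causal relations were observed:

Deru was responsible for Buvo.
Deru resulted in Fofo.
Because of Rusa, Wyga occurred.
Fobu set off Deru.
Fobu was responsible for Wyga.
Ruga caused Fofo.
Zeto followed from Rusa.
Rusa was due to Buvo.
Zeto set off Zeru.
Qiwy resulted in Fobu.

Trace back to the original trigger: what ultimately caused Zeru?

Qiwy

Tracing upstream from Zeru: Zeru ← Zeto ← Rusa ← Buvo ← Deru ← Fobu ← Qiwy.
Qiwy has no stated cause, so it is the root.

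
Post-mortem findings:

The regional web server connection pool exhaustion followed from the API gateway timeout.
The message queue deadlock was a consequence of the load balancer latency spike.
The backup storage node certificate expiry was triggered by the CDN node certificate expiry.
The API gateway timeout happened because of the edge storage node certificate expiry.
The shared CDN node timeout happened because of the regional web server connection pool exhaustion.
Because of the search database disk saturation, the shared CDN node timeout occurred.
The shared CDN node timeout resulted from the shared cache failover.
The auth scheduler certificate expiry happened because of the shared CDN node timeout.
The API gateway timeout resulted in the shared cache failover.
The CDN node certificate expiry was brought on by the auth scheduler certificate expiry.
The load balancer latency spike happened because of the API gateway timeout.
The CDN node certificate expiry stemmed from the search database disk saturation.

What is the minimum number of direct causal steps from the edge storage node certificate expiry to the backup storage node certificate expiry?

Shortest chain: the edge storage node certificate expiry → the API gateway timeout → the shared cache failover → the shared CDN node timeout → the auth scheduler certificate expiry → the CDN node certificate expiry → the backup storage node certificate expiry.

6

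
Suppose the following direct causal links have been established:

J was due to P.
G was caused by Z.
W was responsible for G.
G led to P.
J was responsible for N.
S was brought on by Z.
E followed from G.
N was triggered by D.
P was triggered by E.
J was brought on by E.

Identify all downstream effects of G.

Direct effects: E, P.
2 steps out: J.
3 steps out: N.
Not reachable from it: Z, W, D, S.

E, J, N, P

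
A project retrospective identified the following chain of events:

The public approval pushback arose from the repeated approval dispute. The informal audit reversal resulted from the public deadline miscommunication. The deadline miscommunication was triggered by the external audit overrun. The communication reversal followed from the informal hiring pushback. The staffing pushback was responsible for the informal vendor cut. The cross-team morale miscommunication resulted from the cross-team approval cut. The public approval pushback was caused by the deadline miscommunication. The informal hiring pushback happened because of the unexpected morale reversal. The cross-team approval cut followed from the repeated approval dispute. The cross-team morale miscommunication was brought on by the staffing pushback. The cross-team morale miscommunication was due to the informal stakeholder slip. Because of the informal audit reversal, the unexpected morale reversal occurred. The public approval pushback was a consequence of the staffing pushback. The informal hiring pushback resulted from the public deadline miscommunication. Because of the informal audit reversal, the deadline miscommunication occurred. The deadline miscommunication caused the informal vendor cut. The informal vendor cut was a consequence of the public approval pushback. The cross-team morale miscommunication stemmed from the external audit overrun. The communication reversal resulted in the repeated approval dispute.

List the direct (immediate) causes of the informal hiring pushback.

Upstream contributors include the informal audit reversal, but only the public deadline miscommunication, the unexpected morale reversal feed directly into the informal hiring pushback.

the public deadline miscommunication, the unexpected morale reversal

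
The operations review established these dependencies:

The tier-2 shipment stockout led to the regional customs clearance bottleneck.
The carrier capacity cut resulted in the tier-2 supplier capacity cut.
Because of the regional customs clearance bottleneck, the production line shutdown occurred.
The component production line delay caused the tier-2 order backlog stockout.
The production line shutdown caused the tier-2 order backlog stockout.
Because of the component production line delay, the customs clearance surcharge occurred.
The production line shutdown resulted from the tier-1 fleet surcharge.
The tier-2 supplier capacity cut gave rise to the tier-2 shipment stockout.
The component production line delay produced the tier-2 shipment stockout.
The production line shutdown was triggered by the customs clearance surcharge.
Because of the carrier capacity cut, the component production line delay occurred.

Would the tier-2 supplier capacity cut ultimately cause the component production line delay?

The tier-2 supplier capacity cut leads to the tier-2 shipment stockout, the regional customs clearance bottleneck, the production line shutdown, the tier-2 order backlog stockout; the component production line delay is not among them.

No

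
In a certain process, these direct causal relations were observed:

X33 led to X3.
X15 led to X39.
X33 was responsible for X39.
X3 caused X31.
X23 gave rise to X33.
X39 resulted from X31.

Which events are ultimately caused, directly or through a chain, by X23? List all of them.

Direct effects: X33.
2 steps out: X3, X39.
3 steps out: X31.
Not reachable from it: X15.

X3, X31, X33, X39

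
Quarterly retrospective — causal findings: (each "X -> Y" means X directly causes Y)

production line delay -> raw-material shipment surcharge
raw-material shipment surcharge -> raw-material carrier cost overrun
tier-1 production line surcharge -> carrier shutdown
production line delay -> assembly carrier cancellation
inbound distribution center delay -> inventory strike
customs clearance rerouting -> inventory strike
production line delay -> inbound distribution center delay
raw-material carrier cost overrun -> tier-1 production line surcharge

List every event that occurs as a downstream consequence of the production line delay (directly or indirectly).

Direct effects: the assembly carrier cancellation, the inbound distribution center delay, the raw-material shipment surcharge.
2 steps out: the raw-material carrier cost overrun, the inventory strike.
3 steps out: the tier-1 production line surcharge.
4 steps out: the carrier shutdown.
Not reachable from it: the customs clearance rerouting.

the assembly carrier cancellation, the carrier shutdown, the inbound distribution center delay, the inventory strike, the raw-material carrier cost overrun, the raw-material shipment surcharge, the tier-1 production line surcharge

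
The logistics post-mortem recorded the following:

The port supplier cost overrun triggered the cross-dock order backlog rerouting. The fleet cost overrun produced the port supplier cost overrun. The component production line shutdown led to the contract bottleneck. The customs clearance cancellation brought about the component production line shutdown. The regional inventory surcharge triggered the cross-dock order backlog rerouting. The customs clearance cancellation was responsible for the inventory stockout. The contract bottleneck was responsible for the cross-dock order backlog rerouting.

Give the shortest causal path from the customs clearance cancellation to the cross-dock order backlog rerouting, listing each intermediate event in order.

the customs clearance cancellation → the component production line shutdown
the component production line shutdown → the contract bottleneck
the contract bottleneck → the cross-dock order backlog rerouting
Length: 3 steps.

the customs clearance cancellation → the component production line shutdown → the contract bottleneck → the cross-dock order backlog rerouting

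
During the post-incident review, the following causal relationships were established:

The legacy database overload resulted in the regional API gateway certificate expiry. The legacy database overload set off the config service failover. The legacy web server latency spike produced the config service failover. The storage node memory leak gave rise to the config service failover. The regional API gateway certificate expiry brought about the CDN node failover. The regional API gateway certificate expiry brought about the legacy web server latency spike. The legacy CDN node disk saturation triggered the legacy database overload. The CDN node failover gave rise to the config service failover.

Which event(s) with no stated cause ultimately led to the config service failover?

the legacy CDN node disk saturation, the storage node memory leak

Tracing upstream from the config service failover: the config service failover ← the legacy database overload ← the legacy CDN node disk saturation.
A separate upstream branch: the config service failover ← the storage node memory leak.
Each of those chain origins has no stated cause.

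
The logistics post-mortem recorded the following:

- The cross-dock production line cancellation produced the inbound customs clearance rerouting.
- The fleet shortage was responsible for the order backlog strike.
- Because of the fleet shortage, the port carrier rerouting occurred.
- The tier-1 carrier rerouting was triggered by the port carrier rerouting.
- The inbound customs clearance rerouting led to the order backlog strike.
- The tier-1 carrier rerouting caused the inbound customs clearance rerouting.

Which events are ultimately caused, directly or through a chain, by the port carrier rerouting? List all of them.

Direct effects: the tier-1 carrier rerouting.
2 steps out: the inbound customs clearance rerouting.
3 steps out: the order backlog strike.
Not reachable from it: the fleet shortage, the cross-dock production line cancellation.

the inbound customs clearance rerouting, the order backlog strike, the tier-1 carrier rerouting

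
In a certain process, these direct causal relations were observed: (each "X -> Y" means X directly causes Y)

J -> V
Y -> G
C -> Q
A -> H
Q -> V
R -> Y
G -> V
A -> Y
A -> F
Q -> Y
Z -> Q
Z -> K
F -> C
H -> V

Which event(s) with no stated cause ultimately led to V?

A, J, R, Z

Tracing upstream from V: V ← H ← A.
A separate upstream branch: V ← Q ← Z.
A separate upstream branch: V ← G ← Y ← R.
A separate upstream branch: V ← J.
Each of those chain origins has no stated cause.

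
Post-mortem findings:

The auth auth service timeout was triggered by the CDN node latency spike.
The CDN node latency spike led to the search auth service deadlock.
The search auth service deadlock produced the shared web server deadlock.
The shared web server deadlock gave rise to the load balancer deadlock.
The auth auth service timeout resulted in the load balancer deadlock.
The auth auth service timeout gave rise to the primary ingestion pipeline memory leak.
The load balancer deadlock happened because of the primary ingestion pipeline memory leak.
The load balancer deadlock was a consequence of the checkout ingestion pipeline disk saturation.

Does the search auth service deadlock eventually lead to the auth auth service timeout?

The search auth service deadlock leads to the shared web server deadlock, the load balancer deadlock; the auth auth service timeout is not among them.

No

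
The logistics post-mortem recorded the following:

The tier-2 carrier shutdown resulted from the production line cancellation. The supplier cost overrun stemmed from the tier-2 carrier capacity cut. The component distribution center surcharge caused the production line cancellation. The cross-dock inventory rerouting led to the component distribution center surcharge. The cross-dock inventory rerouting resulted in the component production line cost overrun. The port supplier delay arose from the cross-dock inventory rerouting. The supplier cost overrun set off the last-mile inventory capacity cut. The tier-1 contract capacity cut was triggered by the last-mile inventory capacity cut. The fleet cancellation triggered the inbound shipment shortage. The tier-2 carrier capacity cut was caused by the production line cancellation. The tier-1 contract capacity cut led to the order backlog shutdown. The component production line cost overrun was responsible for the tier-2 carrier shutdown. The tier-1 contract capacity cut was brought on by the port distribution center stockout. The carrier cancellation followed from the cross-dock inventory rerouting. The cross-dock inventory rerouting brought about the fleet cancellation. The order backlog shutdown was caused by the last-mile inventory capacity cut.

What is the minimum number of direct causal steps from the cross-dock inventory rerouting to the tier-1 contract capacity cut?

Shortest chain: the cross-dock inventory rerouting → the component distribution center surcharge → the production line cancellation → the tier-2 carrier capacity cut → the supplier cost overrun → the last-mile inventory capacity cut → the tier-1 contract capacity cut.

6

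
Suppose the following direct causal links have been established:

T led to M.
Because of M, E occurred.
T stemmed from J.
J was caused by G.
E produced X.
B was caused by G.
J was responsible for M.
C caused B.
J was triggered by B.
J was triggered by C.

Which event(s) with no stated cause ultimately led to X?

C, G

Tracing upstream from X: X ← E ← M ← J ← G.
A separate upstream branch: X ← E ← M ← J ← C.
Each of those chain origins has no stated cause.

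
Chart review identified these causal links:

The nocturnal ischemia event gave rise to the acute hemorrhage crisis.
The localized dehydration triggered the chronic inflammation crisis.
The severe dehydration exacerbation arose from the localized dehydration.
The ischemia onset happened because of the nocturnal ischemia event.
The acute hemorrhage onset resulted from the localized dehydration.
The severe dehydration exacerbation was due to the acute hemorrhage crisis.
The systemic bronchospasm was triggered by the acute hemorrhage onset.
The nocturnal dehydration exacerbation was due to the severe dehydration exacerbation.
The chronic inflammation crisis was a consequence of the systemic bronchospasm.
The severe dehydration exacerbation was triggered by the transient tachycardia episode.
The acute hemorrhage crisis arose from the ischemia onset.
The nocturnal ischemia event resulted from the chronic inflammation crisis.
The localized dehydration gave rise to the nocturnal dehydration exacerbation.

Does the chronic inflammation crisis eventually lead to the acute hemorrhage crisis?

Yes

There is a causal chain: the chronic inflammation crisis → the nocturnal ischemia event → the acute hemorrhage crisis.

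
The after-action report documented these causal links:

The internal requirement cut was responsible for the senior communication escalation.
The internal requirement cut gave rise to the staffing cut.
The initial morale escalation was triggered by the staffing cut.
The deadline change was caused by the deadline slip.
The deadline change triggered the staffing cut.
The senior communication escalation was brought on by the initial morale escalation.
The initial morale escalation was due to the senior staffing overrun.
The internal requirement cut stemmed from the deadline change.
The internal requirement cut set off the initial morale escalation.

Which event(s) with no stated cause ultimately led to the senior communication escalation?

Tracing upstream from the senior communication escalation: the senior communication escalation ← the internal requirement cut ← the deadline change ← the deadline slip.
A separate upstream branch: the senior communication escalation ← the initial morale escalation ← the senior staffing overrun.
Each of those chain origins has no stated cause.

the deadline slip, the senior staffing overrun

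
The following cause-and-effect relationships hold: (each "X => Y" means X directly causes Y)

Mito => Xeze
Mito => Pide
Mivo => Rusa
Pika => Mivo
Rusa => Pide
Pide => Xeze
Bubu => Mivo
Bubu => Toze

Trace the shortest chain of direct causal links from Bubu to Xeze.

Bubu → Mivo
Mivo → Rusa
Rusa → Pide
Pide → Xeze
Length: 4 steps.

Bubu → Mivo → Rusa → Pide → Xeze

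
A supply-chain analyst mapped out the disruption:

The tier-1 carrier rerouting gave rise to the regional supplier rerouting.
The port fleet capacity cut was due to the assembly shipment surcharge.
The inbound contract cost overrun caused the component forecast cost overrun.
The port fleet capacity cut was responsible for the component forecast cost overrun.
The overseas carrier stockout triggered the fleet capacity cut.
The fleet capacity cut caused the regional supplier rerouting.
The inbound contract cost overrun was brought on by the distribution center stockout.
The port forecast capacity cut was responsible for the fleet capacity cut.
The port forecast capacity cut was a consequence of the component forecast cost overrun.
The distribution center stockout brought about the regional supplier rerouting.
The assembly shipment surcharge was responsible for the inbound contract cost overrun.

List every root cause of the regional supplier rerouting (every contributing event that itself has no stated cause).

the assembly shipment surcharge, the distribution center stockout, the overseas carrier stockout, the tier-1 carrier rerouting

Tracing upstream from the regional supplier rerouting: the regional supplier rerouting ← the fleet capacity cut ← the overseas carrier stockout.
A separate upstream branch: the regional supplier rerouting ← the fleet capacity cut ← the port forecast capacity cut ← the component forecast cost overrun ← the inbound contract cost overrun ← the assembly shipment surcharge.
A separate upstream branch: the regional supplier rerouting ← the distribution center stockout.
A separate upstream branch: the regional supplier rerouting ← the tier-1 carrier rerouting.
Each of those chain origins has no stated cause.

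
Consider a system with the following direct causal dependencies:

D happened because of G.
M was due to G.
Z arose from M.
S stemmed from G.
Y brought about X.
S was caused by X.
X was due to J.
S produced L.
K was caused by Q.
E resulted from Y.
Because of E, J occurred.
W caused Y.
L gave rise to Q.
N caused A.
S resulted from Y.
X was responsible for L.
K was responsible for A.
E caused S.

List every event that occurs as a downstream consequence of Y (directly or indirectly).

A, E, J, K, L, Q, S, X

Direct effects: E, X, S.
2 steps out: J, L.
3 steps out: Q.
4 steps out: K.
5 steps out: A.
Not reachable from it: G, M, W, D, Z, N.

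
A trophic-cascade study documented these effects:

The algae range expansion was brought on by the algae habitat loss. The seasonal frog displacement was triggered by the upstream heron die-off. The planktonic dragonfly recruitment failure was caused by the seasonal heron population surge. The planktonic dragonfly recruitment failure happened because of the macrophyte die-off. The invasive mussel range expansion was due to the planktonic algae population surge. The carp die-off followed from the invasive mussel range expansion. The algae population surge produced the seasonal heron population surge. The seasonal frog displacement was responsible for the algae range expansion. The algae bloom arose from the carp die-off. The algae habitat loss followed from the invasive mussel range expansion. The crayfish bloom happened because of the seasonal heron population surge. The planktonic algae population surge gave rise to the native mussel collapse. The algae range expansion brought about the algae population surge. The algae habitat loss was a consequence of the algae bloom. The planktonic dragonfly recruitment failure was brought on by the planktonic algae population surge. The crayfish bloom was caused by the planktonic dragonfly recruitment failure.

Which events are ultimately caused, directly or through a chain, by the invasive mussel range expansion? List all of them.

Direct effects: the carp die-off, the algae habitat loss.
2 steps out: the algae bloom, the algae range expansion.
3 steps out: the algae population surge.
4 steps out: the seasonal heron population surge.
5 steps out: the planktonic dragonfly recruitment failure, the crayfish bloom.
Not reachable from it: the planktonic algae population surge, the native mussel collapse, the upstream heron die-off, the seasonal frog displacement, the macrophyte die-off.

the algae bloom, the algae habitat loss, the algae population surge, the algae range expansion, the carp die-off, the crayfish bloom, the planktonic dragonfly recruitment failure, the seasonal heron population surge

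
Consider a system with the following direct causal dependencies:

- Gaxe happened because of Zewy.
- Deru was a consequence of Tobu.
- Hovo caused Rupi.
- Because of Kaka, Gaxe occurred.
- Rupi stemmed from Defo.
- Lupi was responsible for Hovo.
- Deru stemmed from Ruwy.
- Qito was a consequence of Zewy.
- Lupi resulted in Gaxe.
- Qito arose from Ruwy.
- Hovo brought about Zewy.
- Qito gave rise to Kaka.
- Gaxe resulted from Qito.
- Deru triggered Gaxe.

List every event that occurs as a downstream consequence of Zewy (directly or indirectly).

Gaxe, Kaka, Qito

Direct effects: Qito, Gaxe.
2 steps out: Kaka.
Not reachable from it: Ruwy, Tobu, Lupi, Defo, Hovo, Rupi, Deru.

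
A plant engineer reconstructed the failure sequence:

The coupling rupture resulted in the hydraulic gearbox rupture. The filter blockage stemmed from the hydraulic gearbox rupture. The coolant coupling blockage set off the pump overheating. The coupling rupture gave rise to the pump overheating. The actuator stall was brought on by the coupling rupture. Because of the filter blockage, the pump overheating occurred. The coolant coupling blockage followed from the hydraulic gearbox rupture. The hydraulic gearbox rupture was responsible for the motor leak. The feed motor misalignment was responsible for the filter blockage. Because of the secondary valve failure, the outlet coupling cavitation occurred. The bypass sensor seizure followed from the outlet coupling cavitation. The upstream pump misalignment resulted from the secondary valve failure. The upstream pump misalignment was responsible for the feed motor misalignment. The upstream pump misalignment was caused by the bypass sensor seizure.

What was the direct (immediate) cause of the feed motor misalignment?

Upstream contributors include the secondary valve failure, the outlet coupling cavitation, the bypass sensor seizure, but only the upstream pump misalignment feeds directly into the feed motor misalignment.

the upstream pump misalignment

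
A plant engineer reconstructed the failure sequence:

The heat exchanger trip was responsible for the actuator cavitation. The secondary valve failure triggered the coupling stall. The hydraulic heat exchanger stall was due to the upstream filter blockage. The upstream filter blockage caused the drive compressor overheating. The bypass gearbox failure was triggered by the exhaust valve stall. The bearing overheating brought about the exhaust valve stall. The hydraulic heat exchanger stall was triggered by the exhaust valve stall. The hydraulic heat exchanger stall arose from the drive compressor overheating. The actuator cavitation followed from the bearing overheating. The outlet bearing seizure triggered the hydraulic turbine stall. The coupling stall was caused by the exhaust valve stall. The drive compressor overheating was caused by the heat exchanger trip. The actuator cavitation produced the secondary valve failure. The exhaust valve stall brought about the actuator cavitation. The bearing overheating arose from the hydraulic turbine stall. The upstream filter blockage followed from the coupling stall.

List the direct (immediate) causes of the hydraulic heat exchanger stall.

Upstream contributors include the outlet bearing seizure, the hydraulic turbine stall, the heat exchanger trip, the bearing overheating, the actuator cavitation, the secondary valve failure, the coupling stall, but only the drive compressor overheating, the exhaust valve stall, the upstream filter blockage feed directly into the hydraulic heat exchanger stall.

the drive compressor overheating, the exhaust valve stall, the upstream filter blockage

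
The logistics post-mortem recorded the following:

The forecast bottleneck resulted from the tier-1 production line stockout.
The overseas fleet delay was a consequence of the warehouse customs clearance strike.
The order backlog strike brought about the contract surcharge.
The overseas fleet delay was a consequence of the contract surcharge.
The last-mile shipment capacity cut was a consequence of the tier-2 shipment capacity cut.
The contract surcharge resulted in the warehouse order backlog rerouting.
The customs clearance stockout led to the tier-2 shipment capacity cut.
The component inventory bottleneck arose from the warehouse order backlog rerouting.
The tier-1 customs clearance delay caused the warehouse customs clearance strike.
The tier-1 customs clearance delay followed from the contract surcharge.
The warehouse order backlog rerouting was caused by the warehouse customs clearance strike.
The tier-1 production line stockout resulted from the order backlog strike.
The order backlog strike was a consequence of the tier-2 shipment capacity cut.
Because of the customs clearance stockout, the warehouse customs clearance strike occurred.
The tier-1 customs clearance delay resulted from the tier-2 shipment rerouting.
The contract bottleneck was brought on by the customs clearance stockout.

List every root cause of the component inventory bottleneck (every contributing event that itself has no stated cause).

the customs clearance stockout, the tier-2 shipment rerouting

Tracing upstream from the component inventory bottleneck: the component inventory bottleneck ← the warehouse order backlog rerouting ← the warehouse customs clearance strike ← the customs clearance stockout.
A separate upstream branch: the component inventory bottleneck ← the warehouse order backlog rerouting ← the warehouse customs clearance strike ← the tier-1 customs clearance delay ← the tier-2 shipment rerouting.
Each of those chain origins has no stated cause.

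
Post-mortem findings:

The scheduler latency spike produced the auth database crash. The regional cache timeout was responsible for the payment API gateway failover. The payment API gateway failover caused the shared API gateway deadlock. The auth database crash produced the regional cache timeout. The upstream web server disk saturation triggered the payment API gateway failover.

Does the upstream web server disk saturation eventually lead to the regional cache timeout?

The upstream web server disk saturation leads to the payment API gateway failover, the shared API gateway deadlock; the regional cache timeout is not among them.

No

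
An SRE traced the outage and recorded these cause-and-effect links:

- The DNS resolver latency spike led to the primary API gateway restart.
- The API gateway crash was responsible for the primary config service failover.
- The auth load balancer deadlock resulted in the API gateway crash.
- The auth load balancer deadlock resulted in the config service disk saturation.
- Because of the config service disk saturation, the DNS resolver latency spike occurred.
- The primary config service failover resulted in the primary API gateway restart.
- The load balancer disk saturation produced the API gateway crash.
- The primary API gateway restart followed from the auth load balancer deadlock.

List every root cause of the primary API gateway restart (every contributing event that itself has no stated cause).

the auth load balancer deadlock, the load balancer disk saturation

Tracing upstream from the primary API gateway restart: the primary API gateway restart ← the auth load balancer deadlock.
A separate upstream branch: the primary API gateway restart ← the primary config service failover ← the API gateway crash ← the load balancer disk saturation.
Each of those chain origins has no stated cause.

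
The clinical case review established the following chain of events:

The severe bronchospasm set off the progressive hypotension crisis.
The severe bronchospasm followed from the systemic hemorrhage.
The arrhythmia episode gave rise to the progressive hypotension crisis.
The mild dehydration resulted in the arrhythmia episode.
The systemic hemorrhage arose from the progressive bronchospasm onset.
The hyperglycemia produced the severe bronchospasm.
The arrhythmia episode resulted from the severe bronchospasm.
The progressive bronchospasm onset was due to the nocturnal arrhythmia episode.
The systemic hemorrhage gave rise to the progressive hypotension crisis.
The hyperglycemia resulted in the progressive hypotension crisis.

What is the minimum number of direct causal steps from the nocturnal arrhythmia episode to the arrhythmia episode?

Shortest chain: the nocturnal arrhythmia episode → the progressive bronchospasm onset → the systemic hemorrhage → the severe bronchospasm → the arrhythmia episode.

4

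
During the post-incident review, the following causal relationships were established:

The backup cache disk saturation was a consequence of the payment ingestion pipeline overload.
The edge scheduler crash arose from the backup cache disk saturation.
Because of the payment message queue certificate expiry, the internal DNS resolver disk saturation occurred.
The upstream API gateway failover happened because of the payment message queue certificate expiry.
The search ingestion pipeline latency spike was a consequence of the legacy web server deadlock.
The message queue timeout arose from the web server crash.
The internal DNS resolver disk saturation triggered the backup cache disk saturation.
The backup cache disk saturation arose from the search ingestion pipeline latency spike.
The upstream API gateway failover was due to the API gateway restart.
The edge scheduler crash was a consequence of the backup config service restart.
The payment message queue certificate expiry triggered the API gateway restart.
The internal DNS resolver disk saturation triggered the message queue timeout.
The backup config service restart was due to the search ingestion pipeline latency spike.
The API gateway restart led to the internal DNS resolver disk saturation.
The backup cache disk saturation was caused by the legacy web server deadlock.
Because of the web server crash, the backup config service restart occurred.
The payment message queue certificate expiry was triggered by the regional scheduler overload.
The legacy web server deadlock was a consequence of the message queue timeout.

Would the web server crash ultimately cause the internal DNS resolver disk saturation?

No

The web server crash leads to the message queue timeout, the legacy web server deadlock, the search ingestion pipeline latency spike, the backup cache disk saturation, the backup config service restart, the edge scheduler crash; the internal DNS resolver disk saturation is not among them.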